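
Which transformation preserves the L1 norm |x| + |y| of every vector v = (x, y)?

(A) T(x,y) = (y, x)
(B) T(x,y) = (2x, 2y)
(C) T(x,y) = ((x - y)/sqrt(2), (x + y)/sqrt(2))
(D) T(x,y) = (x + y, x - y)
A

A transformation preserves a norm if ||T(v)|| = ||v|| for every v; a single vector where the norm changes rules an option out.

(A) T(x,y) = (y, x): preserves the norm -- it only permutes the coordinates and/or flips signs, which leaves |x| + |y| unchanged.
(B) T(x,y) = (2x, 2y): v = (1, 0) has norm |1| + |0| = 1, but T(v) = (2, 0) has norm 2 -- not preserved.
(C) T(x,y) = ((x - y)/sqrt(2), (x + y)/sqrt(2)): v = (1, 0) has norm |1| + |0| = 1, but T(v) = (sqrt(2)/2, sqrt(2)/2) has norm sqrt(2) -- not preserved.
(D) T(x,y) = (x + y, x - y): v = (1, 0) has norm |1| + |0| = 1, but T(v) = (1, 1) has norm 2 -- not preserved.

Therefore the answer is (A).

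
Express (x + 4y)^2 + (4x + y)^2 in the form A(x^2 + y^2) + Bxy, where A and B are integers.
17(x^2 + y^2) + 16xy

Expanding: (x + 4y)^2 = x^2 + 8xy + 16y^2
(4x + y)^2 = 16x^2 + 8xy + y^2
Sum = (1+16)(x^2+y^2) + 16xy = 17(x^2 + y^2) + 16xy
This is symmetric in x and y.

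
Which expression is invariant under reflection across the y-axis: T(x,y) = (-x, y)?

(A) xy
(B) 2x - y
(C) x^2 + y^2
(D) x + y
C

The map is reflection across the y-axis: T(x,y) = (-x, y).
Substitute the transformed coordinates into each option and compare with the original:
(A) xy  ->  (-x)(y) = -xy   [differs from xy: not invariant]
(B) 2x - y  ->  2(-x) - (y) = -2x - y   [differs from 2x - y: not invariant]
(C) x^2 + y^2  ->  (-x)^2 + (y)^2 = x^2 + y^2   [equals x^2 + y^2: invariant]
(D) x + y  ->  (-x) + (y) = -x + y   [differs from x + y: not invariant]

Only option (C), x^2 + y^2, is unchanged by the transformation.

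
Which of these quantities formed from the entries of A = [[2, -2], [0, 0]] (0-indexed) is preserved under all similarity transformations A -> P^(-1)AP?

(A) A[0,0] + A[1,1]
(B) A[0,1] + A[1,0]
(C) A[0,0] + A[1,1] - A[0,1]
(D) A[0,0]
A

A[0,0] + A[1,1] is the trace of A. By the cyclic property of the trace, tr(P^(-1)AP) = tr(APP^(-1)) = tr(A), so it is the same for every matrix similar to A.

The other combinations are not similarity invariants. For example, take P = [[1, 1], [1, 2]] (det P = 1), so P^(-1) = [[2, -1], [-1, 1]] and
B = P^(-1)AP = [[0, -4], [0, 2]].
Evaluating each option on A and on B:
(A) A[0,0] + A[1,1]: 2 for A, 2 for B -> unchanged
(B) A[0,1] + A[1,0]: -2 for A, -4 for B -> changes
(C) A[0,0] + A[1,1] - A[0,1]: 4 for A, 6 for B -> changes
(D) A[0,0]: 2 for A, 0 for B -> changes

Only (A) A[0,0] + A[1,1] = 2 survives (and it does so for every P, not just this one), so it is the invariant.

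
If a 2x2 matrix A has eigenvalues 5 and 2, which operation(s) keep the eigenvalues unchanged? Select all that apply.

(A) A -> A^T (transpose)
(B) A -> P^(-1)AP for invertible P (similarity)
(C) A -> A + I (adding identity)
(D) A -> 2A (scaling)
A and B

Eigenvalues are preserved by:
1. Similarity transformations: A -> P^(-1)AP (same characteristic polynomial)
2. Transpose: A^T has the same eigenvalues as A

Eigenvalues are NOT preserved by:
- Adding identity: eigenvalues become 5+1, 2+1
- Scaling: eigenvalues become 10, 4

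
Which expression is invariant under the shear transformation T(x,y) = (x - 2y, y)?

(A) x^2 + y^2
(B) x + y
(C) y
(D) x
C

Under the shear T(x,y) = (x - 2y, y):
Substitute the transformed coordinates into each option and compare with the original:
(A) x^2 + y^2  ->  (x - 2y)^2 + (y)^2 = x^2 - 4xy + 5y^2   [differs from x^2 + y^2: not invariant]
(B) x + y  ->  (x - 2y) + (y) = x - y   [differs from x + y: not invariant]
(C) y  ->  (y) = y   [equals y: invariant]
(D) x  ->  (x - 2y) = x - 2y   [differs from x: not invariant]

Only option (C), y, is unchanged by the transformation.
A horizontal shear moves points parallel to the x-axis, so the y-coordinate (and any function of y alone) is unchanged.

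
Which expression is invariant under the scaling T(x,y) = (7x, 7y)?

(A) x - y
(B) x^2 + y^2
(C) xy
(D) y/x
D

Under the uniform scaling T(x,y) = (7x, 7y):
Substitute the transformed coordinates into each option and compare with the original:
(A) x - y  ->  (7x) - (7y) = 7x - 7y   [differs from x - y: not invariant]
(B) x^2 + y^2  ->  (7x)^2 + (7y)^2 = 49x^2 + 49y^2   [differs from x^2 + y^2: not invariant]
(C) xy  ->  (7x)(7y) = 49xy   [differs from xy: not invariant]
(D) y/x  ->  (7y)/(7x) = y/x   [equals y/x: invariant]

Only option (D), y/x, is unchanged by the transformation.
The common factor 7 cancels in a ratio of coordinates, while sums, products and sums of squares pick up factors of 7 or 49.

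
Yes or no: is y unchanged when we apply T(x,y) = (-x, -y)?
No

Substitute T(x,y) = (-x, -y) into the expression and compare with the original.

Original: y
After applying T: (-y) = -y

This differs from the original y (difference: -2y), so the expression is NOT invariant.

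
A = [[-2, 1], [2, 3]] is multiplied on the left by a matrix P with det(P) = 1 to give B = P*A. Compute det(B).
-8

By the multiplicative property of determinants, det(B) = det(P*A) = det(P) * det(A) = det(A),
so the determinant is invariant under multiplication by any determinant-1 matrix; we just need det(A).

det(A) = (-2)(3) - (1)(2) = -6 - 2 = -8

Therefore det(B) = 1 * (-8) = -8.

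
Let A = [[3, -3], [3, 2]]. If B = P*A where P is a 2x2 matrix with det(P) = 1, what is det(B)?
15

By the multiplicative property of determinants, det(B) = det(P*A) = det(P) * det(A) = det(A),
so the determinant is invariant under multiplication by any determinant-1 matrix; we just need det(A).

det(A) = (3)(2) - (-3)(3) = 6 - (-9) = 15

Therefore det(B) = 1 * 15 = 15.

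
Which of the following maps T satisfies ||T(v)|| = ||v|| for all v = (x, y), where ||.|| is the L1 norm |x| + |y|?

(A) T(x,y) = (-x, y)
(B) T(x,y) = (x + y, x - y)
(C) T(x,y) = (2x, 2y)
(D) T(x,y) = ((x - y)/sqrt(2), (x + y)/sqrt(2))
A

A transformation preserves a norm if ||T(v)|| = ||v|| for every v; a single vector where the norm changes rules an option out.

(A) T(x,y) = (-x, y): preserves the norm -- it only permutes the coordinates and/or flips signs, which leaves |x| + |y| unchanged.
(B) T(x,y) = (x + y, x - y): v = (1, 0) has norm |1| + |0| = 1, but T(v) = (1, 1) has norm 2 -- not preserved.
(C) T(x,y) = (2x, 2y): v = (1, 0) has norm |1| + |0| = 1, but T(v) = (2, 0) has norm 2 -- not preserved.
(D) T(x,y) = ((x - y)/sqrt(2), (x + y)/sqrt(2)): v = (1, 0) has norm |1| + |0| = 1, but T(v) = (sqrt(2)/2, sqrt(2)/2) has norm sqrt(2) -- not preserved.

Therefore the answer is (A).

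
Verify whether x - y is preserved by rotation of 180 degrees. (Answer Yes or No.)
No

Applying rotation by 180 degrees: x' = x*cos(180 degrees) - y*sin(180 degrees) = -x, y' = x*sin(180 degrees) + y*cos(180 degrees) = -y

Substituting into x - y:
(-x) - (-y)
= -x + y

This differs from the original expression x - y, so it is NOT invariant.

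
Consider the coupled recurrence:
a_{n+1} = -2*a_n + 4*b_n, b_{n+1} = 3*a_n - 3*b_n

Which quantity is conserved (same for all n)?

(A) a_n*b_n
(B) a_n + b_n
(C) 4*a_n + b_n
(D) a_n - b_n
B

Replace a_n by a_{n+1} = -2*a_n + 4*b_n and b_n by b_{n+1} = 3*a_n - 3*b_n in each option and simplify:
(A) a_n*b_n  ->  (-2*a_n + 4*b_n)*(3*a_n - 3*b_n) = -6*a_n^2 + 18*a_n*b_n - 12*b_n^2   [not conserved]
(B) a_n + b_n  ->  (-2*a_n + 4*b_n) + (3*a_n - 3*b_n) = a_n + b_n   [conserved]
(C) 4*a_n + b_n  ->  4*(-2*a_n + 4*b_n) + (3*a_n - 3*b_n) = -5*a_n + 13*b_n   [not conserved]
(D) a_n - b_n  ->  (-2*a_n + 4*b_n) - (3*a_n - 3*b_n) = -5*a_n + 7*b_n   [not conserved]

Only (B) a_n + b_n returns to itself after one step, so it is the conserved quantity.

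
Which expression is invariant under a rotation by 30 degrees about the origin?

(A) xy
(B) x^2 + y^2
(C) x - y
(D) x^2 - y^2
B

A rotation by 30 degrees sends (x, y) to (sqrt(3)x/2 - y/2, x/2 + sqrt(3)y/2).
Substitute the transformed coordinates into each option and compare with the original:
(A) xy  ->  (sqrt(3)x/2 - y/2)(x/2 + sqrt(3)y/2) = sqrt(3)x^2/4 + xy/2 - sqrt(3)y^2/4   [differs from xy: not invariant]
(B) x^2 + y^2  ->  (sqrt(3)x/2 - y/2)^2 + (x/2 + sqrt(3)y/2)^2 = x^2 + y^2   [equals x^2 + y^2: invariant]
(C) x - y  ->  (sqrt(3)x/2 - y/2) - (x/2 + sqrt(3)y/2) = -x/2 + sqrt(3)x/2 - sqrt(3)y/2 - y/2   [differs from x - y: not invariant]
(D) x^2 - y^2  ->  (sqrt(3)x/2 - y/2)^2 - (x/2 + sqrt(3)y/2)^2 = x^2/2 - sqrt(3)xy - y^2/2   [differs from x^2 - y^2: not invariant]

Only option (B), x^2 + y^2, is unchanged by the transformation.
Geometrically, x^2 + y^2 is the squared distance from the origin, which every rotation about the origin preserves.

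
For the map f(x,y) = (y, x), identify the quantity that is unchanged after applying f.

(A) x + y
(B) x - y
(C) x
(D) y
A

For f(x,y) = (y, x):
After applying f: x' = y, y' = x. So x' + y' = y + x = x + y.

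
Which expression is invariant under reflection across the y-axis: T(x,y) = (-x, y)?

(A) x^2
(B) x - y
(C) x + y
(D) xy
A

The map is reflection across the y-axis: T(x,y) = (-x, y).
Substitute the transformed coordinates into each option and compare with the original:
(A) x^2  ->  (-x)^2 = x^2   [equals x^2: invariant]
(B) x - y  ->  (-x) - (y) = -x - y   [differs from x - y: not invariant]
(C) x + y  ->  (-x) + (y) = -x + y   [differs from x + y: not invariant]
(D) xy  ->  (-x)(y) = -xy   [differs from xy: not invariant]

Only option (A), x^2, is unchanged by the transformation.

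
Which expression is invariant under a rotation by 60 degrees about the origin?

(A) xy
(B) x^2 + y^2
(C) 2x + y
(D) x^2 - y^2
B

A rotation by 60 degrees sends (x, y) to (x/2 - sqrt(3)y/2, sqrt(3)x/2 + y/2).
Substitute the transformed coordinates into each option and compare with the original:
(A) xy  ->  (x/2 - sqrt(3)y/2)(sqrt(3)x/2 + y/2) = sqrt(3)x^2/4 - xy/2 - sqrt(3)y^2/4   [differs from xy: not invariant]
(B) x^2 + y^2  ->  (x/2 - sqrt(3)y/2)^2 + (sqrt(3)x/2 + y/2)^2 = x^2 + y^2   [equals x^2 + y^2: invariant]
(C) 2x + y  ->  2(x/2 - sqrt(3)y/2) + (sqrt(3)x/2 + y/2) = sqrt(3)x/2 + x - sqrt(3)y + y/2   [differs from 2x + y: not invariant]
(D) x^2 - y^2  ->  (x/2 - sqrt(3)y/2)^2 - (sqrt(3)x/2 + y/2)^2 = -x^2/2 - sqrt(3)xy + y^2/2   [differs from x^2 - y^2: not invariant]

Only option (B), x^2 + y^2, is unchanged by the transformation.
Geometrically, x^2 + y^2 is the squared distance from the origin, which every rotation about the origin preserves.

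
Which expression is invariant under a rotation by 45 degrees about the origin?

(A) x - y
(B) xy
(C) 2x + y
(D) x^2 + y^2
D

A rotation by 45 degrees sends (x, y) to (sqrt(2)x/2 - sqrt(2)y/2, sqrt(2)x/2 + sqrt(2)y/2).
Substitute the transformed coordinates into each option and compare with the original:
(A) x - y  ->  (sqrt(2)x/2 - sqrt(2)y/2) - (sqrt(2)x/2 + sqrt(2)y/2) = -sqrt(2)y   [differs from x - y: not invariant]
(B) xy  ->  (sqrt(2)x/2 - sqrt(2)y/2)(sqrt(2)x/2 + sqrt(2)y/2) = x^2/2 - y^2/2   [differs from xy: not invariant]
(C) 2x + y  ->  2(sqrt(2)x/2 - sqrt(2)y/2) + (sqrt(2)x/2 + sqrt(2)y/2) = 3sqrt(2)x/2 - sqrt(2)y/2   [differs from 2x + y: not invariant]
(D) x^2 + y^2  ->  (sqrt(2)x/2 - sqrt(2)y/2)^2 + (sqrt(2)x/2 + sqrt(2)y/2)^2 = x^2 + y^2   [equals x^2 + y^2: invariant]

Only option (D), x^2 + y^2, is unchanged by the transformation.
Geometrically, x^2 + y^2 is the squared distance from the origin, which every rotation about the origin preserves.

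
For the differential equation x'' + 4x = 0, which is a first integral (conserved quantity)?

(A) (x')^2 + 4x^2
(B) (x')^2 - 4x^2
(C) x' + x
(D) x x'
A

A first integral I satisfies dI/dt = 0 along every solution. Differentiate each option and use the equation of motion:
(A) d/dt[(x')^2 + 4x^2] = 2x'x'' + 8x x' = 2x'(-4x) + 8x x' = 0
(B) d/dt[(x')^2 - 4x^2] = 2x'x'' - 8x x' = -16x x', not identically 0
(C) d/dt[x' + x] = x'' + x' = -4x + x', not identically 0
(D) d/dt[x x'] = (x')^2 + x x'' = (x')^2 - 4x^2, not identically 0

Only (A) has zero time-derivative. So the energy-like quantity (x')^2 + 4x^2 is the first integral.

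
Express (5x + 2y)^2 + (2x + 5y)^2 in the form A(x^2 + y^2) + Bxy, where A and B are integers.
29(x^2 + y^2) + 40xy

Expanding: (5x + 2y)^2 = 25x^2 + 20xy + 4y^2
(2x + 5y)^2 = 4x^2 + 20xy + 25y^2
Sum = (25+4)(x^2+y^2) + 40xy = 29(x^2 + y^2) + 40xy
This is symmetric in x and y.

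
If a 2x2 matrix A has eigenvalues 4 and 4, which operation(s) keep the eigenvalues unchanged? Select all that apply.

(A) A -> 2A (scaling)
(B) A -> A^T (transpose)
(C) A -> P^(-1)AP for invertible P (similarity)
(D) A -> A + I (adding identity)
B and C

Eigenvalues are preserved by:
1. Similarity transformations: A -> P^(-1)AP (same characteristic polynomial)
2. Transpose: A^T has the same eigenvalues as A

Eigenvalues are NOT preserved by:
- Adding identity: eigenvalues become 4+1, 4+1
- Scaling: eigenvalues become 8, 8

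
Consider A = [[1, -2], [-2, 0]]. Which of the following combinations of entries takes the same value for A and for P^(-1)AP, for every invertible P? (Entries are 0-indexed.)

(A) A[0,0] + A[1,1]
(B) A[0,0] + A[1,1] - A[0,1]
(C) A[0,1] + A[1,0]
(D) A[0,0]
A

A[0,0] + A[1,1] is the trace of A. By the cyclic property of the trace, tr(P^(-1)AP) = tr(APP^(-1)) = tr(A), so it is the same for every matrix similar to A.

The other combinations are not similarity invariants. For example, take P = [[2, 1], [1, 1]] (det P = 1), so P^(-1) = [[1, -1], [-1, 2]] and
B = P^(-1)AP = [[4, 1], [-8, -3]].
Evaluating each option on A and on B:
(A) A[0,0] + A[1,1]: 1 for A, 1 for B -> unchanged
(B) A[0,0] + A[1,1] - A[0,1]: 3 for A, 0 for B -> changes
(C) A[0,1] + A[1,0]: -4 for A, -7 for B -> changes
(D) A[0,0]: 1 for A, 4 for B -> changes

Only (A) A[0,0] + A[1,1] = 1 survives (and it does so for every P, not just this one), so it is the invariant.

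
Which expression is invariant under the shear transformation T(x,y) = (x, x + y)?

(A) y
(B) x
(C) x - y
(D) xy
B

Under the shear T(x,y) = (x, x + y):
Substitute the transformed coordinates into each option and compare with the original:
(A) y  ->  (x + y) = x + y   [differs from y: not invariant]
(B) x  ->  (x) = x   [equals x: invariant]
(C) x - y  ->  (x) - (x + y) = -y   [differs from x - y: not invariant]
(D) xy  ->  (x)(x + y) = x^2 + xy   [differs from xy: not invariant]

Only option (B), x, is unchanged by the transformation.
A vertical shear moves points parallel to the y-axis, so the x-coordinate (and any function of x alone) is unchanged.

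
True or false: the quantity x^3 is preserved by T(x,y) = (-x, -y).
False

Substitute T(x,y) = (-x, -y) into the expression and compare with the original.

Original: x^3
After applying T: (-x)^3 = -x^3

This differs from the original x^3 (difference: -2x^3), so the expression is NOT invariant.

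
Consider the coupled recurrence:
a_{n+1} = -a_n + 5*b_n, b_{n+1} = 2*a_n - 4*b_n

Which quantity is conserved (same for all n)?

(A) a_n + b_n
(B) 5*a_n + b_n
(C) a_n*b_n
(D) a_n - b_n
A

Replace a_n by a_{n+1} = -a_n + 5*b_n and b_n by b_{n+1} = 2*a_n - 4*b_n in each option and simplify:
(A) a_n + b_n  ->  (-a_n + 5*b_n) + (2*a_n - 4*b_n) = a_n + b_n   [conserved]
(B) 5*a_n + b_n  ->  5*(-a_n + 5*b_n) + (2*a_n - 4*b_n) = -3*a_n + 21*b_n   [not conserved]
(C) a_n*b_n  ->  (-a_n + 5*b_n)*(2*a_n - 4*b_n) = -2*a_n^2 + 14*a_n*b_n - 20*b_n^2   [not conserved]
(D) a_n - b_n  ->  (-a_n + 5*b_n) - (2*a_n - 4*b_n) = -3*a_n + 9*b_n   [not conserved]

Only (A) a_n + b_n returns to itself after one step, so it is the conserved quantity.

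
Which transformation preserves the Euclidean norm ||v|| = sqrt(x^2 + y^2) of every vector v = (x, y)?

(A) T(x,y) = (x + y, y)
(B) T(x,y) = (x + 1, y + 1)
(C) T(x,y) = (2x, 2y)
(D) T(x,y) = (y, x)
D

A transformation preserves a norm if ||T(v)|| = ||v|| for every v; a single vector where the norm changes rules an option out.

(A) T(x,y) = (x + y, y): v = (0, 1) has norm sqrt((0)^2 + (1)^2) = 1, but T(v) = (1, 1) has norm sqrt(2) -- not preserved.
(B) T(x,y) = (x + 1, y + 1): v = (1, 0) has norm sqrt((1)^2 + (0)^2) = 1, but T(v) = (2, 1) has norm sqrt(5) -- not preserved.
(C) T(x,y) = (2x, 2y): v = (1, 0) has norm sqrt((1)^2 + (0)^2) = 1, but T(v) = (2, 0) has norm 2 -- not preserved.
(D) T(x,y) = (y, x): preserves the norm -- it is an orthogonal map (a rotation/reflection), and (y)^2 + (x)^2 simplifies to x^2 + y^2.

Therefore the answer is (D).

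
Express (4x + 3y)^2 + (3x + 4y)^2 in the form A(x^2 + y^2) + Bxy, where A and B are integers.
25(x^2 + y^2) + 48xy

Expanding: (4x + 3y)^2 = 16x^2 + 24xy + 9y^2
(3x + 4y)^2 = 9x^2 + 24xy + 16y^2
Sum = (16+9)(x^2+y^2) + 48xy = 25(x^2 + y^2) + 48xy
This is symmetric in x and y.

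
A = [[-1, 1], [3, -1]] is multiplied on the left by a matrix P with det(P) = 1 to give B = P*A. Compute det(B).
-2

By the multiplicative property of determinants, det(B) = det(P*A) = det(P) * det(A) = det(A),
so the determinant is invariant under multiplication by any determinant-1 matrix; we just need det(A).

det(A) = (-1)(-1) - (1)(3) = 1 - 3 = -2

Therefore det(B) = 1 * (-2) = -2.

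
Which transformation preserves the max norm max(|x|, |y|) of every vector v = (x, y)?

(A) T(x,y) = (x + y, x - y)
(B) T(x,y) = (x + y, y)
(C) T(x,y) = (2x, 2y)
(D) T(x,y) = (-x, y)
D

A transformation preserves a norm if ||T(v)|| = ||v|| for every v; a single vector where the norm changes rules an option out.

(A) T(x,y) = (x + y, x - y): v = (1, 1) has norm max(|1|, |1|) = 1, but T(v) = (2, 0) has norm 2 -- not preserved.
(B) T(x,y) = (x + y, y): v = (1, 1) has norm max(|1|, |1|) = 1, but T(v) = (2, 1) has norm 2 -- not preserved.
(C) T(x,y) = (2x, 2y): v = (1, 0) has norm max(|1|, |0|) = 1, but T(v) = (2, 0) has norm 2 -- not preserved.
(D) T(x,y) = (-x, y): preserves the norm -- it only permutes the coordinates and/or flips signs, which leaves max(|x|, |y|) unchanged.

Therefore the answer is (D).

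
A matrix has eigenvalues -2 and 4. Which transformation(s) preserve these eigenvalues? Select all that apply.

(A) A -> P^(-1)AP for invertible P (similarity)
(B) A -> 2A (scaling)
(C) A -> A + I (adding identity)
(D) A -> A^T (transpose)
A and D

Eigenvalues are preserved by:
1. Similarity transformations: A -> P^(-1)AP (same characteristic polynomial)
2. Transpose: A^T has the same eigenvalues as A

Eigenvalues are NOT preserved by:
- Adding identity: eigenvalues become -2+1, 4+1
- Scaling: eigenvalues become -4, 8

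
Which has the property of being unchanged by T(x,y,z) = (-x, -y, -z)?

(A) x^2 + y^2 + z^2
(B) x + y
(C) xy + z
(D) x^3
A

Apply T(x,y,z) = (-x, -y, -z) to each option, i.e. replace (x, y, z) by the transformed coordinates.
Substitute the transformed coordinates into each option and compare with the original:
(A) x^2 + y^2 + z^2  ->  (-x)^2 + (-y)^2 + (-z)^2 = x^2 + y^2 + z^2   [equals x^2 + y^2 + z^2: invariant]
(B) x + y  ->  (-x) + (-y) = -x - y   [differs from x + y: not invariant]
(C) xy + z  ->  (-x)(-y) + (-z) = xy - z   [differs from xy + z: not invariant]
(D) x^3  ->  (-x)^3 = -x^3   [differs from x^3: not invariant]

Only option (A), x^2 + y^2 + z^2, is unchanged by the transformation.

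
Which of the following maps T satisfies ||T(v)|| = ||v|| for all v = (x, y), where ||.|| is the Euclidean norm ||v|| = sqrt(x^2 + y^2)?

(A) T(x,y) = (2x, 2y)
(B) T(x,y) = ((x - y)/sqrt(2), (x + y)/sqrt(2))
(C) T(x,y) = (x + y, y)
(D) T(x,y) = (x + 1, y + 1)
B

A transformation preserves a norm if ||T(v)|| = ||v|| for every v; a single vector where the norm changes rules an option out.

(A) T(x,y) = (2x, 2y): v = (1, 0) has norm sqrt((1)^2 + (0)^2) = 1, but T(v) = (2, 0) has norm 2 -- not preserved.
(B) T(x,y) = ((x - y)/sqrt(2), (x + y)/sqrt(2)): preserves the norm -- it is an orthogonal map (a rotation/reflection), and (sqrt(2)(x - y)/2)^2 + (sqrt(2)(x + y)/2)^2 simplifies to x^2 + y^2.
(C) T(x,y) = (x + y, y): v = (0, 1) has norm sqrt((0)^2 + (1)^2) = 1, but T(v) = (1, 1) has norm sqrt(2) -- not preserved.
(D) T(x,y) = (x + 1, y + 1): v = (1, 0) has norm sqrt((1)^2 + (0)^2) = 1, but T(v) = (2, 1) has norm sqrt(5) -- not preserved.

Therefore the answer is (B).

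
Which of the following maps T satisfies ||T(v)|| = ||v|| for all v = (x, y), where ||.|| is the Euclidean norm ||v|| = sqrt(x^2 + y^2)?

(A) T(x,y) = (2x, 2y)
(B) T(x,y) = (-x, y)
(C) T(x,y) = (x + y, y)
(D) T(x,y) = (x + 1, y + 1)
B

A transformation preserves a norm if ||T(v)|| = ||v|| for every v; a single vector where the norm changes rules an option out.

(A) T(x,y) = (2x, 2y): v = (1, 0) has norm sqrt((1)^2 + (0)^2) = 1, but T(v) = (2, 0) has norm 2 -- not preserved.
(B) T(x,y) = (-x, y): preserves the norm -- it is an orthogonal map (a rotation/reflection), and (-x)^2 + (y)^2 simplifies to x^2 + y^2.
(C) T(x,y) = (x + y, y): v = (0, 1) has norm sqrt((0)^2 + (1)^2) = 1, but T(v) = (1, 1) has norm sqrt(2) -- not preserved.
(D) T(x,y) = (x + 1, y + 1): v = (1, 0) has norm sqrt((1)^2 + (0)^2) = 1, but T(v) = (2, 1) has norm sqrt(5) -- not preserved.

Therefore the answer is (B).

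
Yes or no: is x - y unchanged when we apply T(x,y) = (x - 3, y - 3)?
Yes

Substitute T(x,y) = (x - 3, y - 3) into the expression and compare with the original.

Original: x - y
After applying T: (x - 3) - (y - 3) = x - y

This is identical to the original x - y, so the expression is invariant.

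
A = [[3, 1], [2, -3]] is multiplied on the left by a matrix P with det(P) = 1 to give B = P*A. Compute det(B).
-11

By the multiplicative property of determinants, det(B) = det(P*A) = det(P) * det(A) = det(A),
so the determinant is invariant under multiplication by any determinant-1 matrix; we just need det(A).

det(A) = (3)(-3) - (1)(2) = -9 - 2 = -11

Therefore det(B) = 1 * (-11) = -11.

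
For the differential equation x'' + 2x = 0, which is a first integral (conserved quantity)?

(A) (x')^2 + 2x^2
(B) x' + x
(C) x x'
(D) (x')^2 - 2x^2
A

A first integral I satisfies dI/dt = 0 along every solution. Differentiate each option and use the equation of motion:
(A) d/dt[(x')^2 + 2x^2] = 2x'x'' + 4x x' = 2x'(-2x) + 4x x' = 0
(B) d/dt[x' + x] = x'' + x' = -2x + x', not identically 0
(C) d/dt[x x'] = (x')^2 + x x'' = (x')^2 - 2x^2, not identically 0
(D) d/dt[(x')^2 - 2x^2] = 2x'x'' - 4x x' = -8x x', not identically 0

Only (A) has zero time-derivative. So the energy-like quantity (x')^2 + 2x^2 is the first integral.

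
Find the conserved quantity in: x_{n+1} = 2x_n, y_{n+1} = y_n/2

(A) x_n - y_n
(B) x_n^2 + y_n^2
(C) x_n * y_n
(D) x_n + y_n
C

For the recurrence x_{n+1} = 2x_n, y_{n+1} = y_n/2:

x_{n+1} * y_{n+1} = (2x_n) * (y_n/2) = x_n * y_n
The product is conserved.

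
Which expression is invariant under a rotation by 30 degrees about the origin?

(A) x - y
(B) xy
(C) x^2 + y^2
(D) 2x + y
C

A rotation by 30 degrees sends (x, y) to (sqrt(3)x/2 - y/2, x/2 + sqrt(3)y/2).
Substitute the transformed coordinates into each option and compare with the original:
(A) x - y  ->  (sqrt(3)x/2 - y/2) - (x/2 + sqrt(3)y/2) = -x/2 + sqrt(3)x/2 - sqrt(3)y/2 - y/2   [differs from x - y: not invariant]
(B) xy  ->  (sqrt(3)x/2 - y/2)(x/2 + sqrt(3)y/2) = sqrt(3)x^2/4 + xy/2 - sqrt(3)y^2/4   [differs from xy: not invariant]
(C) x^2 + y^2  ->  (sqrt(3)x/2 - y/2)^2 + (x/2 + sqrt(3)y/2)^2 = x^2 + y^2   [equals x^2 + y^2: invariant]
(D) 2x + y  ->  2(sqrt(3)x/2 - y/2) + (x/2 + sqrt(3)y/2) = x/2 + sqrt(3)x - y + sqrt(3)y/2   [differs from 2x + y: not invariant]

Only option (C), x^2 + y^2, is unchanged by the transformation.
Geometrically, x^2 + y^2 is the squared distance from the origin, which every rotation about the origin preserves.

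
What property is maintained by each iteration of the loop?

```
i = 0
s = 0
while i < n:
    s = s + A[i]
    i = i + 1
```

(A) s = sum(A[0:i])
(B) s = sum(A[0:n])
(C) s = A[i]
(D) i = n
A

A loop invariant must hold before the first iteration and be re-established by every execution of the body.

(A) s = sum(A[0:i]): Initially i = 0 and s = 0 = sum of the empty slice A[0:0]. If s = sum(A[0:i]) holds at the top of an iteration, the body sets s to sum(A[0:i]) + A[i] = sum(A[0:i+1]) and then i to i+1, so s = sum(A[0:i]) holds again. At exit i = n, giving s = sum(A[0:n]).

The other options fail:
(B) s = sum(A[0:n]): false before the loop (s = 0, not the full sum) -- it only becomes true at exit.
(C) s = A[i]: after the first iteration s = A[0] but i = 1, so s = A[i] compares s with the wrong element (and fails in general).
(D) i = n: false initially (i = 0); it is the exit condition, not an invariant.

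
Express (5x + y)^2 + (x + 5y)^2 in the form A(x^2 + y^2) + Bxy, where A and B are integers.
26(x^2 + y^2) + 20xy

Expanding: (5x + y)^2 = 25x^2 + 10xy + y^2
(x + 5y)^2 = x^2 + 10xy + 25y^2
Sum = (25+1)(x^2+y^2) + 20xy = 26(x^2 + y^2) + 20xy
This is symmetric in x and y.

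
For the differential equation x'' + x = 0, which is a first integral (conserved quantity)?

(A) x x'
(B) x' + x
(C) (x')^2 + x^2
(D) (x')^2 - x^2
C

A first integral I satisfies dI/dt = 0 along every solution. Differentiate each option and use the equation of motion:
(A) d/dt[x x'] = (x')^2 + x x'' = (x')^2 - x^2, not identically 0
(B) d/dt[x' + x] = x'' + x' = -x + x', not identically 0
(C) d/dt[(x')^2 + x^2] = 2x'x'' + 2x x' = 2x'(-x) + 2x x' = 0
(D) d/dt[(x')^2 - x^2] = 2x'x'' - 2x x' = -4x x', not identically 0

Only (C) has zero time-derivative. So the energy-like quantity (x')^2 + x^2 is the first integral.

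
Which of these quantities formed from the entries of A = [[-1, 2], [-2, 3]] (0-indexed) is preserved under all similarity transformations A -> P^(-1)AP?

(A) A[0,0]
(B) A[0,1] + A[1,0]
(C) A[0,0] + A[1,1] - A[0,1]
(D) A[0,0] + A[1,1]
D

A[0,0] + A[1,1] is the trace of A. By the cyclic property of the trace, tr(P^(-1)AP) = tr(APP^(-1)) = tr(A), so it is the same for every matrix similar to A.

The other combinations are not similarity invariants. For example, take P = [[1, 1], [0, 1]] (det P = 1), so P^(-1) = [[1, -1], [0, 1]] and
B = P^(-1)AP = [[1, 0], [-2, 1]].
Evaluating each option on A and on B:
(A) A[0,0]: -1 for A, 1 for B -> changes
(B) A[0,1] + A[1,0]: 0 for A, -2 for B -> changes
(C) A[0,0] + A[1,1] - A[0,1]: 0 for A, 2 for B -> changes
(D) A[0,0] + A[1,1]: 2 for A, 2 for B -> unchanged

Only (D) A[0,0] + A[1,1] = 2 survives (and it does so for every P, not just this one), so it is the invariant.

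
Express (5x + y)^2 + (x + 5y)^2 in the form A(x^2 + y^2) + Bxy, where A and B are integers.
26(x^2 + y^2) + 20xy

Expanding: (5x + y)^2 = 25x^2 + 10xy + y^2
(x + 5y)^2 = x^2 + 10xy + 25y^2
Sum = (25+1)(x^2+y^2) + 20xy = 26(x^2 + y^2) + 20xy
This is symmetric in x and y.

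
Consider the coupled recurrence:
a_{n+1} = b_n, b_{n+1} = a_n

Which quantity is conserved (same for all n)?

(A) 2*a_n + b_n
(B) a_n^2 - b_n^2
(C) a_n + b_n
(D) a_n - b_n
C

Replace a_n by a_{n+1} = b_n and b_n by b_{n+1} = a_n in each option and simplify:
(A) 2*a_n + b_n  ->  2*(b_n) + (a_n) = a_n + 2*b_n   [not conserved]
(B) a_n^2 - b_n^2  ->  (b_n)^2 - (a_n)^2 = -a_n^2 + b_n^2   [not conserved]
(C) a_n + b_n  ->  (b_n) + (a_n) = a_n + b_n   [conserved]
(D) a_n - b_n  ->  (b_n) - (a_n) = -a_n + b_n   [not conserved]

Only (C) a_n + b_n returns to itself after one step, so it is the conserved quantity.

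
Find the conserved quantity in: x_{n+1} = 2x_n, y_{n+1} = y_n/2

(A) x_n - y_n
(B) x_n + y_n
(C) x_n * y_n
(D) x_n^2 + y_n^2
C

For the recurrence x_{n+1} = 2x_n, y_{n+1} = y_n/2:

x_{n+1} * y_{n+1} = (2x_n) * (y_n/2) = x_n * y_n
The product is conserved.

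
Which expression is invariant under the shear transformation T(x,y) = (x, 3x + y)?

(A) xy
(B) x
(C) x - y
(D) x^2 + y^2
B

Under the shear T(x,y) = (x, 3x + y):
Substitute the transformed coordinates into each option and compare with the original:
(A) xy  ->  (x)(3x + y) = 3x^2 + xy   [differs from xy: not invariant]
(B) x  ->  (x) = x   [equals x: invariant]
(C) x - y  ->  (x) - (3x + y) = -2x - y   [differs from x - y: not invariant]
(D) x^2 + y^2  ->  (x)^2 + (3x + y)^2 = 10x^2 + 6xy + y^2   [differs from x^2 + y^2: not invariant]

Only option (B), x, is unchanged by the transformation.
A vertical shear moves points parallel to the y-axis, so the x-coordinate (and any function of x alone) is unchanged.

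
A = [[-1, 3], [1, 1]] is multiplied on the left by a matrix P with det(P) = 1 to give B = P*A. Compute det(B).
-4

By the multiplicative property of determinants, det(B) = det(P*A) = det(P) * det(A) = det(A),
so the determinant is invariant under multiplication by any determinant-1 matrix; we just need det(A).

det(A) = (-1)(1) - (3)(1) = -1 - 3 = -4

Therefore det(B) = 1 * (-4) = -4.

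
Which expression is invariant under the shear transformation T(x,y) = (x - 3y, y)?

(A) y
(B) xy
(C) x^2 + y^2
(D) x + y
A

Under the shear T(x,y) = (x - 3y, y):
Substitute the transformed coordinates into each option and compare with the original:
(A) y  ->  (y) = y   [equals y: invariant]
(B) xy  ->  (x - 3y)(y) = xy - 3y^2   [differs from xy: not invariant]
(C) x^2 + y^2  ->  (x - 3y)^2 + (y)^2 = x^2 - 6xy + 10y^2   [differs from x^2 + y^2: not invariant]
(D) x + y  ->  (x - 3y) + (y) = x - 2y   [differs from x + y: not invariant]

Only option (A), y, is unchanged by the transformation.
A horizontal shear moves points parallel to the x-axis, so the y-coordinate (and any function of y alone) is unchanged.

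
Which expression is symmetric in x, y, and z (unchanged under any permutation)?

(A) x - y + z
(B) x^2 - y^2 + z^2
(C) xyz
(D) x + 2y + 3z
C

A symmetric expression is unchanged when the variables are permuted; here the transformation to test is the swap (x, y) -> (y, x).
A symmetric expression must survive every permutation; the single swap x <-> y already eliminates the distractors, and the keyed expression is also unchanged by x <-> z and y <-> z (each variable enters it in exactly the same way).
Substitute the transformed coordinates into each option and compare with the original:
(A) x - y + z  ->  (y) - (x) + z = -x + y + z   [differs from x - y + z: not invariant]
(B) x^2 - y^2 + z^2  ->  (y)^2 - (x)^2 + z^2 = -x^2 + y^2 + z^2   [differs from x^2 - y^2 + z^2: not invariant]
(C) xyz  ->  (y)(x)z = xyz   [equals xyz: invariant]
(D) x + 2y + 3z  ->  (y) + 2(x) + 3z = 2x + y + 3z   [differs from x + 2y + 3z: not invariant]

Only option (C), xyz, is unchanged by the transformation.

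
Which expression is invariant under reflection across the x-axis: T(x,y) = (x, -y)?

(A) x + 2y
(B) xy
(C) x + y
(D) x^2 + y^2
D

The map is reflection across the x-axis: T(x,y) = (x, -y).
Substitute the transformed coordinates into each option and compare with the original:
(A) x + 2y  ->  (x) + 2(-y) = x - 2y   [differs from x + 2y: not invariant]
(B) xy  ->  (x)(-y) = -xy   [differs from xy: not invariant]
(C) x + y  ->  (x) + (-y) = x - y   [differs from x + y: not invariant]
(D) x^2 + y^2  ->  (x)^2 + (-y)^2 = x^2 + y^2   [equals x^2 + y^2: invariant]

Only option (D), x^2 + y^2, is unchanged by the transformation.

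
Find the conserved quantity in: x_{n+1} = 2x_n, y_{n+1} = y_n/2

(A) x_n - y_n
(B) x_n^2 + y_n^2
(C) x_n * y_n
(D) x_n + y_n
C

For the recurrence x_{n+1} = 2x_n, y_{n+1} = y_n/2:

x_{n+1} * y_{n+1} = (2x_n) * (y_n/2) = x_n * y_n
The product is conserved.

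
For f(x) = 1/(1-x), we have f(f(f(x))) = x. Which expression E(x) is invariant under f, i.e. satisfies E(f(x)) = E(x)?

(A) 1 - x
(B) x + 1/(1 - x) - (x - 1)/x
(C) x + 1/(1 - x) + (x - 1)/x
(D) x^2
C

Replace x by f(x) = 1/(1 - x) in each option and simplify. As a quick numerical cross-check, also compare E(5) with E(f(5)) = E(-1/4).

(A) 1 - x  ->  1 - (1/(1 - x)) = x/(x - 1); check: E(5) = -4 but E(-1/4) = 5/4.   [not invariant]
(B) x + 1/(1 - x) - (x - 1)/x  ->  (1/(1 - x)) + 1/(1 - (1/(1 - x))) - ((1/(1 - x)) - 1)/(1/(1 - x)) = (x^2(1 - x) - x + (x - 1)^2)/(x(x - 1)); check: E(5) = 79/20 but E(-1/4) = -89/20.   [not invariant]
(C) x + 1/(1 - x) + (x - 1)/x  ->  (1/(1 - x)) + 1/(1 - (1/(1 - x))) + ((1/(1 - x)) - 1)/(1/(1 - x)), which simplifies back to x + 1/(1 - x) + (x - 1)/x; check: E(5) = 111/20, E(-1/4) = 111/20.   [invariant]
(D) x^2  ->  (1/(1 - x))^2 = (x - 1)^(-2); check: E(5) = 25 but E(-1/4) = 1/16.   [not invariant]

Only (C) is unchanged. Indeed f(f(x)) = 1/(1 - 1/(1-x)) = (1-x)/(-x) = (x-1)/x, so E(x) = x + f(x) + f(f(x)) is the sum over the whole 3-cycle; applying f just permutes the three terms cyclically (x -> f(x) -> f(f(x)) -> x), leaving the sum unchanged.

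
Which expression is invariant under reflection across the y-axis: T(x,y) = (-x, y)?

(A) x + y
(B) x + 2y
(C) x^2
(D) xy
C

The map is reflection across the y-axis: T(x,y) = (-x, y).
Substitute the transformed coordinates into each option and compare with the original:
(A) x + y  ->  (-x) + (y) = -x + y   [differs from x + y: not invariant]
(B) x + 2y  ->  (-x) + 2(y) = -x + 2y   [differs from x + 2y: not invariant]
(C) x^2  ->  (-x)^2 = x^2   [equals x^2: invariant]
(D) xy  ->  (-x)(y) = -xy   [differs from xy: not invariant]

Only option (C), x^2, is unchanged by the transformation.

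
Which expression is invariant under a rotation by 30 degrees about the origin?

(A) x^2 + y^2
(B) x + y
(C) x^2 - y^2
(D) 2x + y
A

A rotation by 30 degrees sends (x, y) to (sqrt(3)x/2 - y/2, x/2 + sqrt(3)y/2).
Substitute the transformed coordinates into each option and compare with the original:
(A) x^2 + y^2  ->  (sqrt(3)x/2 - y/2)^2 + (x/2 + sqrt(3)y/2)^2 = x^2 + y^2   [equals x^2 + y^2: invariant]
(B) x + y  ->  (sqrt(3)x/2 - y/2) + (x/2 + sqrt(3)y/2) = x/2 + sqrt(3)x/2 - y/2 + sqrt(3)y/2   [differs from x + y: not invariant]
(C) x^2 - y^2  ->  (sqrt(3)x/2 - y/2)^2 - (x/2 + sqrt(3)y/2)^2 = x^2/2 - sqrt(3)xy - y^2/2   [differs from x^2 - y^2: not invariant]
(D) 2x + y  ->  2(sqrt(3)x/2 - y/2) + (x/2 + sqrt(3)y/2) = x/2 + sqrt(3)x - y + sqrt(3)y/2   [differs from 2x + y: not invariant]

Only option (A), x^2 + y^2, is unchanged by the transformation.
Geometrically, x^2 + y^2 is the squared distance from the origin, which every rotation about the origin preserves.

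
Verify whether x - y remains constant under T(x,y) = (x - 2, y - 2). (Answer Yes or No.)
Yes

Substitute T(x,y) = (x - 2, y - 2) into the expression and compare with the original.

Original: x - y
After applying T: (x - 2) - (y - 2) = x - y

This is identical to the original x - y, so the expression is invariant.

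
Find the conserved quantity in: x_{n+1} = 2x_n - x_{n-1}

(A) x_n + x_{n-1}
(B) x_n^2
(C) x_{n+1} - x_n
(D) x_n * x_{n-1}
C

For the recurrence x_{n+1} = 2x_n - x_{n-1}:

If x_{n+1} = 2x_n - x_{n-1}, then:
x_{n+1} - x_n = x_n - x_{n-1}
The first difference is constant throughout the sequence.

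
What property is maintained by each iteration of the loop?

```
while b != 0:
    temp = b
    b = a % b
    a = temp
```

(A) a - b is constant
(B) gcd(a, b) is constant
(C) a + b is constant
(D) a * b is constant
B

A loop invariant must hold before the first iteration and be re-established by every execution of the body.

(B) gcd(a, b) is constant: One iteration replaces (a, b) by (b, a mod b). Since a mod b = a - q*b for an integer q, any common divisor of a and b divides b and a mod b, and conversely; hence gcd(b, a mod b) = gcd(a, b). For instance (30, 4) -> (4, 2) keeps gcd = 2. At exit b = 0 and a = gcd of the original inputs.

The other options fail:
(A) a - b is constant: e.g. (a, b) = (30, 4) -> (4, 2): the difference goes from 26 to 2.
(C) a + b is constant: e.g. (a, b) = (30, 4) -> (4, 2): the sum goes from 34 to 6.
(D) a * b is constant: e.g. (a, b) = (30, 4) -> (4, 2): the product goes from 120 to 8.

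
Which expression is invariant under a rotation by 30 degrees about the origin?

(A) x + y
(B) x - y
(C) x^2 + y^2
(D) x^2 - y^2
C

A rotation by 30 degrees sends (x, y) to (sqrt(3)x/2 - y/2, x/2 + sqrt(3)y/2).
Substitute the transformed coordinates into each option and compare with the original:
(A) x + y  ->  (sqrt(3)x/2 - y/2) + (x/2 + sqrt(3)y/2) = x/2 + sqrt(3)x/2 - y/2 + sqrt(3)y/2   [differs from x + y: not invariant]
(B) x - y  ->  (sqrt(3)x/2 - y/2) - (x/2 + sqrt(3)y/2) = -x/2 + sqrt(3)x/2 - sqrt(3)y/2 - y/2   [differs from x - y: not invariant]
(C) x^2 + y^2  ->  (sqrt(3)x/2 - y/2)^2 + (x/2 + sqrt(3)y/2)^2 = x^2 + y^2   [equals x^2 + y^2: invariant]
(D) x^2 - y^2  ->  (sqrt(3)x/2 - y/2)^2 - (x/2 + sqrt(3)y/2)^2 = x^2/2 - sqrt(3)xy - y^2/2   [differs from x^2 - y^2: not invariant]

Only option (C), x^2 + y^2, is unchanged by the transformation.
Geometrically, x^2 + y^2 is the squared distance from the origin, which every rotation about the origin preserves.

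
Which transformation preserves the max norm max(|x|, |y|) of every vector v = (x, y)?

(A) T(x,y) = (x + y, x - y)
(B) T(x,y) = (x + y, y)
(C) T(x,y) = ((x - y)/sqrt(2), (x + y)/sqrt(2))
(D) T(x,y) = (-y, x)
D

A transformation preserves a norm if ||T(v)|| = ||v|| for every v; a single vector where the norm changes rules an option out.

(A) T(x,y) = (x + y, x - y): v = (1, 1) has norm max(|1|, |1|) = 1, but T(v) = (2, 0) has norm 2 -- not preserved.
(B) T(x,y) = (x + y, y): v = (1, 1) has norm max(|1|, |1|) = 1, but T(v) = (2, 1) has norm 2 -- not preserved.
(C) T(x,y) = ((x - y)/sqrt(2), (x + y)/sqrt(2)): v = (1, 0) has norm max(|1|, |0|) = 1, but T(v) = (sqrt(2)/2, sqrt(2)/2) has norm sqrt(2)/2 -- not preserved.
(D) T(x,y) = (-y, x): preserves the norm -- it only permutes the coordinates and/or flips signs, which leaves max(|x|, |y|) unchanged.

Therefore the answer is (D).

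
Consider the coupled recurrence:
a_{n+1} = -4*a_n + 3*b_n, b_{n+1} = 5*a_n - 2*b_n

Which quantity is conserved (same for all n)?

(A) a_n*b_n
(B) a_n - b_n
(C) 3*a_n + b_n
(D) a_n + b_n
D

Replace a_n by a_{n+1} = -4*a_n + 3*b_n and b_n by b_{n+1} = 5*a_n - 2*b_n in each option and simplify:
(A) a_n*b_n  ->  (-4*a_n + 3*b_n)*(5*a_n - 2*b_n) = -20*a_n^2 + 23*a_n*b_n - 6*b_n^2   [not conserved]
(B) a_n - b_n  ->  (-4*a_n + 3*b_n) - (5*a_n - 2*b_n) = -9*a_n + 5*b_n   [not conserved]
(C) 3*a_n + b_n  ->  3*(-4*a_n + 3*b_n) + (5*a_n - 2*b_n) = -7*a_n + 7*b_n   [not conserved]
(D) a_n + b_n  ->  (-4*a_n + 3*b_n) + (5*a_n - 2*b_n) = a_n + b_n   [conserved]

Only (D) a_n + b_n returns to itself after one step, so it is the conserved quantity.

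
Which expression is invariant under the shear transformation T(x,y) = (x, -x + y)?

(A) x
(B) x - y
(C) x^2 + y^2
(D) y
A

Under the shear T(x,y) = (x, -x + y):
Substitute the transformed coordinates into each option and compare with the original:
(A) x  ->  (x) = x   [equals x: invariant]
(B) x - y  ->  (x) - (-x + y) = 2x - y   [differs from x - y: not invariant]
(C) x^2 + y^2  ->  (x)^2 + (-x + y)^2 = 2x^2 - 2xy + y^2   [differs from x^2 + y^2: not invariant]
(D) y  ->  (-x + y) = -x + y   [differs from y: not invariant]

Only option (A), x, is unchanged by the transformation.
A vertical shear moves points parallel to the y-axis, so the x-coordinate (and any function of x alone) is unchanged.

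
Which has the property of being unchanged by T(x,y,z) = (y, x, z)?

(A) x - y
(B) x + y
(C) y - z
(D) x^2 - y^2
B

Apply T(x,y,z) = (y, x, z) to each option, i.e. replace (x, y, z) by the transformed coordinates.
Substitute the transformed coordinates into each option and compare with the original:
(A) x - y  ->  (y) - (x) = -x + y   [differs from x - y: not invariant]
(B) x + y  ->  (y) + (x) = x + y   [equals x + y: invariant]
(C) y - z  ->  (x) - (z) = x - z   [differs from y - z: not invariant]
(D) x^2 - y^2  ->  (y)^2 - (x)^2 = -x^2 + y^2   [differs from x^2 - y^2: not invariant]

Only option (B), x + y, is unchanged by the transformation.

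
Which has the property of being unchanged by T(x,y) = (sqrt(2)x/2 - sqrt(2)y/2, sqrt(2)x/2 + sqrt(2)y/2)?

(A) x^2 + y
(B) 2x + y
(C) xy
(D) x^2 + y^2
D

An expression E(x,y) is invariant under T if E(T(x,y)) = E(x,y). Here T(x,y) = (sqrt(2)x/2 - sqrt(2)y/2, sqrt(2)x/2 + sqrt(2)y/2).
Substitute the transformed coordinates into each option and compare with the original:
(A) x^2 + y  ->  (sqrt(2)x/2 - sqrt(2)y/2)^2 + (sqrt(2)x/2 + sqrt(2)y/2) = x^2/2 - xy + sqrt(2)x/2 + y^2/2 + sqrt(2)y/2   [differs from x^2 + y: not invariant]
(B) 2x + y  ->  2(sqrt(2)x/2 - sqrt(2)y/2) + (sqrt(2)x/2 + sqrt(2)y/2) = 3sqrt(2)x/2 - sqrt(2)y/2   [differs from 2x + y: not invariant]
(C) xy  ->  (sqrt(2)x/2 - sqrt(2)y/2)(sqrt(2)x/2 + sqrt(2)y/2) = x^2/2 - y^2/2   [differs from xy: not invariant]
(D) x^2 + y^2  ->  (sqrt(2)x/2 - sqrt(2)y/2)^2 + (sqrt(2)x/2 + sqrt(2)y/2)^2 = x^2 + y^2   [equals x^2 + y^2: invariant]

Only option (D), x^2 + y^2, is unchanged by the transformation.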